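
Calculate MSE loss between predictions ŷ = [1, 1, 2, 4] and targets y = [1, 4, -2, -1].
MSE = 12.5

MSE = (1/4)((1-1)² + (1-4)² + (2--2)² + (4--1)²) = (1/4)(0 + 9 + 16 + 25) = 12.5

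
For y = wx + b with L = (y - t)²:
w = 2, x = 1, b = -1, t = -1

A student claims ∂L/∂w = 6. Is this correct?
Incorrect

y = (2)(1) + -1 = 1
∂L/∂y = 2(y - t) = 2(1 - -1) = 4
∂y/∂w = x = 1
∂L/∂w = 4 × 1 = 4

Claimed value: 6
Incorrect: The correct gradient is 4.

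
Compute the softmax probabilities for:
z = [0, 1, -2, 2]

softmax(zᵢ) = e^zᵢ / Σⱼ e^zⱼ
p = [0.0889, 0.2418, 0.012, 0.6572]

exp(z) = [1, 2.718, 0.1353, 7.389]
Sum = 11.24
p = [0.0889, 0.2418, 0.012, 0.6572]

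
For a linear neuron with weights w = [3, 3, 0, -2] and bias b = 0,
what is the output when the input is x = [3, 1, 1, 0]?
y = 12

y = (3)(3) + (3)(1) + (0)(1) + (-2)(0) + 0 = 12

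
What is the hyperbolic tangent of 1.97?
0.9618

tanh(1.97) = (e^(1.97) - e^(-1.97))/(e^(1.97) + e^(-1.97)) = 0.9618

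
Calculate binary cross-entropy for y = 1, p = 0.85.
L = 0.1625

L = -1·log(0.85) - 0·log(0.15) = -log(0.85) = 0.1625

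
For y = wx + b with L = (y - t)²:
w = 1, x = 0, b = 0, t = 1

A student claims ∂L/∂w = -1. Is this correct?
Incorrect

y = (1)(0) + 0 = 0
∂L/∂y = 2(y - t) = 2(0 - 1) = -2
∂y/∂w = x = 0
∂L/∂w = -2 × 0 = 0

Claimed value: -1
Incorrect: The correct gradient is 0.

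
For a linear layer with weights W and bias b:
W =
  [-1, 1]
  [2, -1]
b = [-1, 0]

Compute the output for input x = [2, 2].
y = [-1, 2]

Wx = [-1×2 + 1×2, 2×2 + -1×2]
   = [0, 2]
y = Wx + b = [0 + -1, 2 + 0] = [-1, 2]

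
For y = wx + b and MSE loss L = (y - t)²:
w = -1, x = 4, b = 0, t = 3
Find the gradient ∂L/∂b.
∂L/∂b = -14

y = wx + b = (-1)(4) + 0 = -4
∂L/∂y = 2(y - t) = 2(-4 - 3) = -14
∂y/∂b = 1
∂L/∂b = ∂L/∂y · ∂y/∂b = -14 × 1 = -14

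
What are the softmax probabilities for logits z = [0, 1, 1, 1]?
p = [0.1092, 0.2969, 0.2969, 0.2969]

exp(z) = [1, 2.718, 2.718, 2.718]
Sum = 9.155
p = [0.1092, 0.2969, 0.2969, 0.2969]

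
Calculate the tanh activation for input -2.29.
-0.9797

tanh(-2.29) = (e^(-2.29) - e^(2.29))/(e^(-2.29) + e^(2.29)) = -0.9797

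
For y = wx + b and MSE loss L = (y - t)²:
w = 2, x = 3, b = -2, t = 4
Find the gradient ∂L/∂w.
∂L/∂w = 0

y = wx + b = (2)(3) + -2 = 4
∂L/∂y = 2(y - t) = 2(4 - 4) = 0
∂y/∂w = x = 3
∂L/∂w = ∂L/∂y · ∂y/∂w = 0 × 3 = 0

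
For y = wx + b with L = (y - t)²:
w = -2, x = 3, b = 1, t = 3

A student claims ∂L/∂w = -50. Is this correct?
Incorrect

y = (-2)(3) + 1 = -5
∂L/∂y = 2(y - t) = 2(-5 - 3) = -16
∂y/∂w = x = 3
∂L/∂w = -16 × 3 = -48

Claimed value: -50
Incorrect: The correct gradient is -48.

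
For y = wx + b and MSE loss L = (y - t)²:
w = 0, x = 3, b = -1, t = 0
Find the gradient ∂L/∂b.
∂L/∂b = -2

y = wx + b = (0)(3) + -1 = -1
∂L/∂y = 2(y - t) = 2(-1 - 0) = -2
∂y/∂b = 1
∂L/∂b = ∂L/∂y · ∂y/∂b = -2 × 1 = -2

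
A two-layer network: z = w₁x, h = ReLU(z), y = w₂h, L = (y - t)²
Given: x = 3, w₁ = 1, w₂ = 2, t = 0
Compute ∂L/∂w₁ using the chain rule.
∂L/∂w₁ = 72

Forward pass:
z = w₁x = 1×3 = 3
h = ReLU(3) = 3
y = w₂h = 2×3 = 6

Backward pass:
∂L/∂y = 2(y - t) = 2(6 - 0) = 12
∂y/∂h = w₂ = 2
∂h/∂z = 1 (ReLU derivative)
∂z/∂w₁ = x = 3

∂L/∂w₁ = 12 × 2 × 1 × 3 = 72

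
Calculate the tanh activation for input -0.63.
-0.5581

tanh(-0.63) = (e^(-0.63) - e^(0.63))/(e^(-0.63) + e^(0.63)) = -0.5581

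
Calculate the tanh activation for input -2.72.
-0.9914

tanh(-2.72) = (e^(-2.72) - e^(2.72))/(e^(-2.72) + e^(2.72)) = -0.9914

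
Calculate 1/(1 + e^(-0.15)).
0.5374

sigmoid(0.15) = 1/(1 + e^(-0.15)) = 1/(1 + 0.8607) = 0.5374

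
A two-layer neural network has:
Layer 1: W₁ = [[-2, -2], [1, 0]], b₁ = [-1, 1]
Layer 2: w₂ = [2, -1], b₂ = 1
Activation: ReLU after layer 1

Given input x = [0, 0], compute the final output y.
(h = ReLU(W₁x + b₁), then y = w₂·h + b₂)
y = 0

Layer 1 pre-activation: z₁ = [-1, 1]
After ReLU: h = [0, 1]
Layer 2 output: y = 2×0 + -1×1 + 1 = 0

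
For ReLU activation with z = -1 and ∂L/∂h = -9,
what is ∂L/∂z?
∂L/∂z = 0

h = ReLU(-1) = 0
Since z < 0: ∂h/∂z = 0
∂L/∂z = ∂L/∂h · ∂h/∂z = -9 × 0 = 0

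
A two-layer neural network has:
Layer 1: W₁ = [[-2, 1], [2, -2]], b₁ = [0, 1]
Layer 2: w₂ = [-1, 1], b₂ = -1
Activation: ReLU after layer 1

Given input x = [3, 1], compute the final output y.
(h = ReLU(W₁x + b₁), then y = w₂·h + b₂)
y = 4

Layer 1 pre-activation: z₁ = [-5, 5]
After ReLU: h = [0, 5]
Layer 2 output: y = -1×0 + 1×5 + -1 = 4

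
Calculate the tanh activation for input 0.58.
0.5227

tanh(0.58) = (e^(0.58) - e^(-0.58))/(e^(0.58) + e^(-0.58)) = 0.5227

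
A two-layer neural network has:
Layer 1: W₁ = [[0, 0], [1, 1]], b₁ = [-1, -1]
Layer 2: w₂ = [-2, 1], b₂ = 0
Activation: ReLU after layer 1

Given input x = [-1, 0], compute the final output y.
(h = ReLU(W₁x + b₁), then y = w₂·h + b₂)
y = 0

Layer 1 pre-activation: z₁ = [-1, -2]
After ReLU: h = [0, 0]
Layer 2 output: y = -2×0 + 1×0 + 0 = 0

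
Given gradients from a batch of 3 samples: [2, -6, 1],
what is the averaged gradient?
Average gradient = -1

Average = (1/3)(2 + -6 + 1) = -3/3 = -1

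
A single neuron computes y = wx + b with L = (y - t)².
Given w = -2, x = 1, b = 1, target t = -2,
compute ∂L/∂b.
∂L/∂b = 2

y = wx + b = (-2)(1) + 1 = -1
∂L/∂y = 2(y - t) = 2(-1 - -2) = 2
∂y/∂b = 1
∂L/∂b = ∂L/∂y · ∂y/∂b = 2 × 1 = 2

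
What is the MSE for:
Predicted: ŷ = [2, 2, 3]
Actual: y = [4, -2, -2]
MSE = 15

MSE = (1/3)((2-4)² + (2--2)² + (3--2)²) = (1/3)(4 + 16 + 25) = 15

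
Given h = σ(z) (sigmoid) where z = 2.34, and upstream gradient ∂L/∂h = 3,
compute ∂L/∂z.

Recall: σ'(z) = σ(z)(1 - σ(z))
∂L/∂z = 0.2404

σ(2.34) = 0.9121
σ'(2.34) = σ(2.34)(1 - σ(2.34)) = 0.9121 × 0.08786 = 0.08014
∂L/∂z = ∂L/∂h · σ'(z) = 3 × 0.08014 = 0.2404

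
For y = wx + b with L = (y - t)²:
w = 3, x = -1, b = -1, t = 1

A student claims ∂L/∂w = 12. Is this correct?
Incorrect

y = (3)(-1) + -1 = -4
∂L/∂y = 2(y - t) = 2(-4 - 1) = -10
∂y/∂w = x = -1
∂L/∂w = -10 × -1 = 10

Claimed value: 12
Incorrect: The correct gradient is 10.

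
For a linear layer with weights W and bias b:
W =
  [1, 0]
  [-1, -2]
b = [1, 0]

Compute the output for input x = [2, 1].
y = [3, -4]

Wx = [1×2 + 0×1, -1×2 + -2×1]
   = [2, -4]
y = Wx + b = [2 + 1, -4 + 0] = [3, -4]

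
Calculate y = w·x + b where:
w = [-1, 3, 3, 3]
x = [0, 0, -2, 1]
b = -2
y = -5

y = (-1)(0) + (3)(0) + (3)(-2) + (3)(1) + -2 = -5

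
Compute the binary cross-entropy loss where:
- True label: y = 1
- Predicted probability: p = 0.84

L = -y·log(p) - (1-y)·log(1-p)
L = 0.1744

L = -1·log(0.84) - 0·log(0.16) = -log(0.84) = 0.1744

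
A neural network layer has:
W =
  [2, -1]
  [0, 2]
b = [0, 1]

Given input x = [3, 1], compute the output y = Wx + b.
y = [5, 3]

Wx = [2×3 + -1×1, 0×3 + 2×1]
   = [5, 2]
y = Wx + b = [5 + 0, 2 + 1] = [5, 3]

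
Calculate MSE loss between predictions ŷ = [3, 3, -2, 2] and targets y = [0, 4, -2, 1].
MSE = 2.75

MSE = (1/4)((3-0)² + (3-4)² + (-2--2)² + (2-1)²) = (1/4)(9 + 1 + 0 + 1) = 2.75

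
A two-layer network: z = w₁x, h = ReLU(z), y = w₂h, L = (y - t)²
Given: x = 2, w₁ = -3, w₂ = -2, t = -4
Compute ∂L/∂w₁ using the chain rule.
∂L/∂w₁ = 0

Forward pass:
z = w₁x = -3×2 = -6
h = ReLU(-6) = 0
y = w₂h = -2×0 = 0

Backward pass:
∂L/∂y = 2(y - t) = 2(0 - -4) = 8
∂y/∂h = w₂ = -2
∂h/∂z = 0 (ReLU derivative)
∂z/∂w₁ = x = 2

∂L/∂w₁ = 8 × -2 × 0 × 2 = 0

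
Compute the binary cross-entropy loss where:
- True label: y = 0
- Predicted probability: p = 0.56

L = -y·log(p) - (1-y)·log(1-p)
L = 0.821

L = -0·log(0.56) - 1·log(0.44) = -log(0.44) = 0.821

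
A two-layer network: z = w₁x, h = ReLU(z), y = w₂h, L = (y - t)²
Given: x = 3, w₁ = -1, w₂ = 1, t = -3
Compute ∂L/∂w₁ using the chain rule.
∂L/∂w₁ = 0

Forward pass:
z = w₁x = -1×3 = -3
h = ReLU(-3) = 0
y = w₂h = 1×0 = 0

Backward pass:
∂L/∂y = 2(y - t) = 2(0 - -3) = 6
∂y/∂h = w₂ = 1
∂h/∂z = 0 (ReLU derivative)
∂z/∂w₁ = x = 3

∂L/∂w₁ = 6 × 1 × 0 × 3 = 0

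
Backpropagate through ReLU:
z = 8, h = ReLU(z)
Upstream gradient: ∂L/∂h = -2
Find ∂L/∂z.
∂L/∂z = -2

h = ReLU(8) = 8
Since z > 0: ∂h/∂z = 1
∂L/∂z = ∂L/∂h · ∂h/∂z = -2 × 1 = -2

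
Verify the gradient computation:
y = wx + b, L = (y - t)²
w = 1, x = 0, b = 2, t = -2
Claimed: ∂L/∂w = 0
Correct

y = (1)(0) + 2 = 2
∂L/∂y = 2(y - t) = 2(2 - -2) = 8
∂y/∂w = x = 0
∂L/∂w = 8 × 0 = 0

Claimed value: 0
Correct: The correct gradient is 0.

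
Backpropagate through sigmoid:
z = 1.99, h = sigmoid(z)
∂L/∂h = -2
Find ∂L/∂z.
∂L/∂z = -0.2116

σ(1.99) = 0.8797
σ'(1.99) = σ(1.99)(1 - σ(1.99)) = 0.8797 × 0.1203 = 0.1058
∂L/∂z = ∂L/∂h · σ'(z) = -2 × 0.1058 = -0.2116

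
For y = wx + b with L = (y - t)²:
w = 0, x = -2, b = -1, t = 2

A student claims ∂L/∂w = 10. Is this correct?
Incorrect

y = (0)(-2) + -1 = -1
∂L/∂y = 2(y - t) = 2(-1 - 2) = -6
∂y/∂w = x = -2
∂L/∂w = -6 × -2 = 12

Claimed value: 10
Incorrect: The correct gradient is 12.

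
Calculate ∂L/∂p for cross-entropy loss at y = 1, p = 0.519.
∂L/∂p = -1.927

∂L/∂p = -y/p + (1-y)/(1-p) = -1/0.519 + 0 = -1.927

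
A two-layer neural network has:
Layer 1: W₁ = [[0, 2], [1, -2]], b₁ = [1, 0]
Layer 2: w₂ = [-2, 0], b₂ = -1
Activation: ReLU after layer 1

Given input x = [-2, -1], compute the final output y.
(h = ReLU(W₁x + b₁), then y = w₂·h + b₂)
y = -1

Layer 1 pre-activation: z₁ = [-1, 0]
After ReLU: h = [0, 0]
Layer 2 output: y = -2×0 + 0×0 + -1 = -1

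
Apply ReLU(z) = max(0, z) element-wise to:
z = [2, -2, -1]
h = [2, 0, 0]

ReLU applied element-wise: max(0,2)=2, max(0,-2)=0, max(0,-1)=0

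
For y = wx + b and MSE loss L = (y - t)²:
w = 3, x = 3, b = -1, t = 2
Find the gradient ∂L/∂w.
∂L/∂w = 36

y = wx + b = (3)(3) + -1 = 8
∂L/∂y = 2(y - t) = 2(8 - 2) = 12
∂y/∂w = x = 3
∂L/∂w = ∂L/∂y · ∂y/∂w = 12 × 3 = 36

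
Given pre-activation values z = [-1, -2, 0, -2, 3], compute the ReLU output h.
h = [0, 0, 0, 0, 3]

ReLU applied element-wise: max(0,-1)=0, max(0,-2)=0, max(0,0)=0, max(0,-2)=0, max(0,3)=3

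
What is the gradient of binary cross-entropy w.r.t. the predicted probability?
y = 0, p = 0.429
∂L/∂p = 1.751

∂L/∂p = -y/p + (1-y)/(1-p) = 0 + 1/0.571 = 1.751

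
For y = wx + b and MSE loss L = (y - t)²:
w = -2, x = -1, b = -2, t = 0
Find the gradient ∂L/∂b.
∂L/∂b = 0

y = wx + b = (-2)(-1) + -2 = 0
∂L/∂y = 2(y - t) = 2(0 - 0) = 0
∂y/∂b = 1
∂L/∂b = ∂L/∂y · ∂y/∂b = 0 × 1 = 0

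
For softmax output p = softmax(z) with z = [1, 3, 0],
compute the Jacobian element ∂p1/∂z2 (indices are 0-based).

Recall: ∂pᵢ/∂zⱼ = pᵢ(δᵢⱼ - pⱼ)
∂p1/∂z2 = -0.03545

p = softmax(z) = [0.1142, 0.8438, 0.04201]
p1 = 0.8438, p2 = 0.04201

∂p1/∂z2 = -p1 × p2 = -0.8438 × 0.04201 = -0.03545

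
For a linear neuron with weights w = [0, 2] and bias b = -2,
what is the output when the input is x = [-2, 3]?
y = 4

y = (0)(-2) + (2)(3) + -2 = 4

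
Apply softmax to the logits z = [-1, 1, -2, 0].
p = [0.0871, 0.6439, 0.0321, 0.2369]

exp(z) = [0.3679, 2.718, 0.1353, 1]
Sum = 4.221
p = [0.0871, 0.6439, 0.0321, 0.2369]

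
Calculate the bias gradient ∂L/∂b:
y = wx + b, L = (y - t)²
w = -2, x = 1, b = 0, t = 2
∂L/∂b = -8

y = wx + b = (-2)(1) + 0 = -2
∂L/∂y = 2(y - t) = 2(-2 - 2) = -8
∂y/∂b = 1
∂L/∂b = ∂L/∂y · ∂y/∂b = -8 × 1 = -8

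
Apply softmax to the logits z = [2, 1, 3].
p = [0.2447, 0.09, 0.6652]

exp(z) = [7.389, 2.718, 20.09]
Sum = 30.19
p = [0.2447, 0.09, 0.6652]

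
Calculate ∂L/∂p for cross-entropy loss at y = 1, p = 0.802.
∂L/∂p = -1.247

∂L/∂p = -y/p + (1-y)/(1-p) = -1/0.802 + 0 = -1.247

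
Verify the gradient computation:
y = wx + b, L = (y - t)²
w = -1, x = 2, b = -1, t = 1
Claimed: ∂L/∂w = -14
Incorrect

y = (-1)(2) + -1 = -3
∂L/∂y = 2(y - t) = 2(-3 - 1) = -8
∂y/∂w = x = 2
∂L/∂w = -8 × 2 = -16

Claimed value: -14
Incorrect: The correct gradient is -16.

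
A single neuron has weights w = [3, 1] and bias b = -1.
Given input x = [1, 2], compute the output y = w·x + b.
y = 4

y = (3)(1) + (1)(2) + -1 = 4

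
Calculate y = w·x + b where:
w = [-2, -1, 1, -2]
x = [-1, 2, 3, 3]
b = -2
y = -5

y = (-2)(-1) + (-1)(2) + (1)(3) + (-2)(3) + -2 = -5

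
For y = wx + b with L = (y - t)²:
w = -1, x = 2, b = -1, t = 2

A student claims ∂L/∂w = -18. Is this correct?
Incorrect

y = (-1)(2) + -1 = -3
∂L/∂y = 2(y - t) = 2(-3 - 2) = -10
∂y/∂w = x = 2
∂L/∂w = -10 × 2 = -20

Claimed value: -18
Incorrect: The correct gradient is -20.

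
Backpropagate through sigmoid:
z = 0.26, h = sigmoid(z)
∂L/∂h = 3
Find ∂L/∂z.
∂L/∂z = 0.7375

σ(0.26) = 0.5646
σ'(0.26) = σ(0.26)(1 - σ(0.26)) = 0.5646 × 0.4354 = 0.2458
∂L/∂z = ∂L/∂h · σ'(z) = 3 × 0.2458 = 0.7375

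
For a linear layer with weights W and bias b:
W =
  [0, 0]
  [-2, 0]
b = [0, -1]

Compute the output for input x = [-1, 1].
y = [0, 1]

Wx = [0×-1 + 0×1, -2×-1 + 0×1]
   = [0, 2]
y = Wx + b = [0 + 0, 2 + -1] = [0, 1]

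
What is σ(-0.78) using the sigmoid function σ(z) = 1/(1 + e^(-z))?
0.3143

sigmoid(-0.78) = 1/(1 + e^(0.78)) = 1/(1 + 2.181) = 0.3143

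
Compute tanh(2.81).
0.9928

tanh(2.81) = (e^(2.81) - e^(-2.81))/(e^(2.81) + e^(-2.81)) = 0.9928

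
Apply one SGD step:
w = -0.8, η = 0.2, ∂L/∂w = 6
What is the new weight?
w_new = -2

w_new = w - η·∂L/∂w = -0.8 - 0.2×(6) = -0.8 - (1.2) = -2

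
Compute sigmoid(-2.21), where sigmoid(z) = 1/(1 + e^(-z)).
0.09886

sigmoid(-2.21) = 1/(1 + e^(2.21)) = 1/(1 + 9.116) = 0.09886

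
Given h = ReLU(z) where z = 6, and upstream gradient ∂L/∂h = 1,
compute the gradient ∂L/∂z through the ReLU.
∂L/∂z = 1

h = ReLU(6) = 6
Since z > 0: ∂h/∂z = 1
∂L/∂z = ∂L/∂h · ∂h/∂z = 1 × 1 = 1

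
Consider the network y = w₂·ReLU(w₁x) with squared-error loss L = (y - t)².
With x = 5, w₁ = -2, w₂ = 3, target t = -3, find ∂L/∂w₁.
∂L/∂w₁ = 0

Forward pass:
z = w₁x = -2×5 = -10
h = ReLU(-10) = 0
y = w₂h = 3×0 = 0

Backward pass:
∂L/∂y = 2(y - t) = 2(0 - -3) = 6
∂y/∂h = w₂ = 3
∂h/∂z = 0 (ReLU derivative)
∂z/∂w₁ = x = 5

∂L/∂w₁ = 6 × 3 × 0 × 5 = 0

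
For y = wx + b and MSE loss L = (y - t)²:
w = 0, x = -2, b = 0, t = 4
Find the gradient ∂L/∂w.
∂L/∂w = 16

y = wx + b = (0)(-2) + 0 = 0
∂L/∂y = 2(y - t) = 2(0 - 4) = -8
∂y/∂w = x = -2
∂L/∂w = ∂L/∂y · ∂y/∂w = -8 × -2 = 16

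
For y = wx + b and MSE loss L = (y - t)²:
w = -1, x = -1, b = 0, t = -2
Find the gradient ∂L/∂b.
∂L/∂b = 6

y = wx + b = (-1)(-1) + 0 = 1
∂L/∂y = 2(y - t) = 2(1 - -2) = 6
∂y/∂b = 1
∂L/∂b = ∂L/∂y · ∂y/∂b = 6 × 1 = 6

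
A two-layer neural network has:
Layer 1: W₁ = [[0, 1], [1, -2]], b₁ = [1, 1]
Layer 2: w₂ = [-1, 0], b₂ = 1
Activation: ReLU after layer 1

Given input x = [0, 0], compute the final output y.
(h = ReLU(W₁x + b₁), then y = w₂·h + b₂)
y = 0

Layer 1 pre-activation: z₁ = [1, 1]
After ReLU: h = [1, 1]
Layer 2 output: y = -1×1 + 0×1 + 1 = 0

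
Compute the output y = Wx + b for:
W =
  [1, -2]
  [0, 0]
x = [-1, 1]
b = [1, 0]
y = [-2, 0]

Wx = [1×-1 + -2×1, 0×-1 + 0×1]
   = [-3, 0]
y = Wx + b = [-3 + 1, 0 + 0] = [-2, 0]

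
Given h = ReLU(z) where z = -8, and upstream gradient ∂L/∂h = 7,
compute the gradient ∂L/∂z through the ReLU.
∂L/∂z = 0

h = ReLU(-8) = 0
Since z < 0: ∂h/∂z = 0
∂L/∂z = ∂L/∂h · ∂h/∂z = 7 × 0 = 0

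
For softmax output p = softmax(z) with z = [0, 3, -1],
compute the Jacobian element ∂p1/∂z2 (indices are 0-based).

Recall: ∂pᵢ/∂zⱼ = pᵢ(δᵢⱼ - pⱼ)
∂p1/∂z2 = -0.01605

p = softmax(z) = [0.04661, 0.9362, 0.01715]
p1 = 0.9362, p2 = 0.01715

∂p1/∂z2 = -p1 × p2 = -0.9362 × 0.01715 = -0.01605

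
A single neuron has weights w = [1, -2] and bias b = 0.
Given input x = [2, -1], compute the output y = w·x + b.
y = 4

y = (1)(2) + (-2)(-1) + 0 = 4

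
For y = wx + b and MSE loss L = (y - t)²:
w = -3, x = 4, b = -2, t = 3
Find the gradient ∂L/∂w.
∂L/∂w = -136

y = wx + b = (-3)(4) + -2 = -14
∂L/∂y = 2(y - t) = 2(-14 - 3) = -34
∂y/∂w = x = 4
∂L/∂w = ∂L/∂y · ∂y/∂w = -34 × 4 = -136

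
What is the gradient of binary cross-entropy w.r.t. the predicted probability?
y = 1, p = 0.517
∂L/∂p = -1.934

∂L/∂p = -y/p + (1-y)/(1-p) = -1/0.517 + 0 = -1.934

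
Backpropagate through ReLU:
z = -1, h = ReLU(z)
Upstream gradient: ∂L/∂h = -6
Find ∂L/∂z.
∂L/∂z = 0

h = ReLU(-1) = 0
Since z < 0: ∂h/∂z = 0
∂L/∂z = ∂L/∂h · ∂h/∂z = -6 × 0 = 0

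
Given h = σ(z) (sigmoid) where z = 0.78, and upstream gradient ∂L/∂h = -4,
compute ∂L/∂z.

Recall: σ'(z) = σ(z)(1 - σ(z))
∂L/∂z = -0.8621

σ(0.78) = 0.6857
σ'(0.78) = σ(0.78)(1 - σ(0.78)) = 0.6857 × 0.3143 = 0.2155
∂L/∂z = ∂L/∂h · σ'(z) = -4 × 0.2155 = -0.8621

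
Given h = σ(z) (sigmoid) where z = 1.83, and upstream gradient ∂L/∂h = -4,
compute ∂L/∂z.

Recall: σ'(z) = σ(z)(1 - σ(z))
∂L/∂z = -0.4765

σ(1.83) = 0.8618
σ'(1.83) = σ(1.83)(1 - σ(1.83)) = 0.8618 × 0.1382 = 0.1191
∂L/∂z = ∂L/∂h · σ'(z) = -4 × 0.1191 = -0.4765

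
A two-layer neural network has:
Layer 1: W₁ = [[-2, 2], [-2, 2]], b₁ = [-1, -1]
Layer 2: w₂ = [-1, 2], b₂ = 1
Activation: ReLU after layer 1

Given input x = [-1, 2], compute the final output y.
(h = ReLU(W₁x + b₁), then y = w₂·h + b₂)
y = 6

Layer 1 pre-activation: z₁ = [5, 5]
After ReLU: h = [5, 5]
Layer 2 output: y = -1×5 + 2×5 + 1 = 6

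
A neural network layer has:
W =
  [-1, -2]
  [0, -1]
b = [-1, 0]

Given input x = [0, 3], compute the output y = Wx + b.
y = [-7, -3]

Wx = [-1×0 + -2×3, 0×0 + -1×3]
   = [-6, -3]
y = Wx + b = [-6 + -1, -3 + 0] = [-7, -3]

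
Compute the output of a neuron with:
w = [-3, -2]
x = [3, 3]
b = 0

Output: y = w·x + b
y = -15

y = (-3)(3) + (-2)(3) + 0 = -15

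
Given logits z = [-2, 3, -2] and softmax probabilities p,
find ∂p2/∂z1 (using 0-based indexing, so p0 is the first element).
∂p2/∂z1 = -0.00656

p = softmax(z) = [0.006648, 0.9867, 0.006648]
p2 = 0.006648, p1 = 0.9867

∂p2/∂z1 = -p2 × p1 = -0.006648 × 0.9867 = -0.00656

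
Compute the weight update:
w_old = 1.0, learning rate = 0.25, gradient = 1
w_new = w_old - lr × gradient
w_new = 0.75

w_new = w - η·∂L/∂w = 1.0 - 0.25×(1) = 1.0 - (0.25) = 0.75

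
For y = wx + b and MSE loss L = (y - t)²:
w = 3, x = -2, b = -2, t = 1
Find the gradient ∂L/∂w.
∂L/∂w = 36

y = wx + b = (3)(-2) + -2 = -8
∂L/∂y = 2(y - t) = 2(-8 - 1) = -18
∂y/∂w = x = -2
∂L/∂w = ∂L/∂y · ∂y/∂w = -18 × -2 = 36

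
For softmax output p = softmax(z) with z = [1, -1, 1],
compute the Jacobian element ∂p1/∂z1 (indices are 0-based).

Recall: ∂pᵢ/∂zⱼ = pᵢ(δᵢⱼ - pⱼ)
∂p1/∂z1 = 0.05936

p = softmax(z) = [0.4683, 0.06338, 0.4683]
p1 = 0.06338

∂p1/∂z1 = p1(1 - p1) = 0.06338 × (1 - 0.06338) = 0.05936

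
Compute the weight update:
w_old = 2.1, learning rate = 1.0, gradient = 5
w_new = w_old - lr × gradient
w_new = -2.9

w_new = w - η·∂L/∂w = 2.1 - 1.0×(5) = 2.1 - (5) = -2.9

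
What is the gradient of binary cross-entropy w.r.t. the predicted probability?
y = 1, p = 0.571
∂L/∂p = -1.751

∂L/∂p = -y/p + (1-y)/(1-p) = -1/0.571 + 0 = -1.751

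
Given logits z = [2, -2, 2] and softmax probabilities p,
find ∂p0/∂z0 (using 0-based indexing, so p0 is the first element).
∂p0/∂z0 = 0.25

p = softmax(z) = [0.4955, 0.009075, 0.4955]
p0 = 0.4955

∂p0/∂z0 = p0(1 - p0) = 0.4955 × (1 - 0.4955) = 0.25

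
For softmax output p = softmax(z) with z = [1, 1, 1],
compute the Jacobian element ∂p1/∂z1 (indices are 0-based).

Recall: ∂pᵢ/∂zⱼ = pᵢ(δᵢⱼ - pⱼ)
∂p1/∂z1 = 0.2222

p = softmax(z) = [0.3333, 0.3333, 0.3333]
p1 = 0.3333

∂p1/∂z1 = p1(1 - p1) = 0.3333 × (1 - 0.3333) = 0.2222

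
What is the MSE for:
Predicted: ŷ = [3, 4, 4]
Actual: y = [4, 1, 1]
MSE = 6.333

MSE = (1/3)((3-4)² + (4-1)² + (4-1)²) = (1/3)(1 + 9 + 9) = 6.333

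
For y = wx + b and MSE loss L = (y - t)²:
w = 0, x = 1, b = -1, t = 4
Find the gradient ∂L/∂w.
∂L/∂w = -10

y = wx + b = (0)(1) + -1 = -1
∂L/∂y = 2(y - t) = 2(-1 - 4) = -10
∂y/∂w = x = 1
∂L/∂w = ∂L/∂y · ∂y/∂w = -10 × 1 = -10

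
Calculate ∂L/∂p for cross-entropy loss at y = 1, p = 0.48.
∂L/∂p = -2.083

∂L/∂p = -y/p + (1-y)/(1-p) = -1/0.48 + 0 = -2.083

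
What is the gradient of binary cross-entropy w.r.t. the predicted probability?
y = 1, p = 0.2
∂L/∂p = -5

∂L/∂p = -y/p + (1-y)/(1-p) = -1/0.2 + 0 = -5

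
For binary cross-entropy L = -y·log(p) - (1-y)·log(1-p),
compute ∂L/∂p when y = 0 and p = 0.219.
∂L/∂p = 1.28

∂L/∂p = -y/p + (1-y)/(1-p) = 0 + 1/0.781 = 1.28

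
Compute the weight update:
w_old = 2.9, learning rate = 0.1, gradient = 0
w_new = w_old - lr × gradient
w_new = 2.9

w_new = w - η·∂L/∂w = 2.9 - 0.1×(0) = 2.9 - (0) = 2.9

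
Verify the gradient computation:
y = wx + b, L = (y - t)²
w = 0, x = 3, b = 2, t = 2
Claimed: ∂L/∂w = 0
Correct

y = (0)(3) + 2 = 2
∂L/∂y = 2(y - t) = 2(2 - 2) = 0
∂y/∂w = x = 3
∂L/∂w = 0 × 3 = 0

Claimed value: 0
Correct: The correct gradient is 0.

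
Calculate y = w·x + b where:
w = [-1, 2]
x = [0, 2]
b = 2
y = 6

y = (-1)(0) + (2)(2) + 2 = 6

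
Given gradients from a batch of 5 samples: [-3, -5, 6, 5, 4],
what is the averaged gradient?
Average gradient = 1.4

Average = (1/5)(-3 + -5 + 6 + 5 + 4) = 7/5 = 1.4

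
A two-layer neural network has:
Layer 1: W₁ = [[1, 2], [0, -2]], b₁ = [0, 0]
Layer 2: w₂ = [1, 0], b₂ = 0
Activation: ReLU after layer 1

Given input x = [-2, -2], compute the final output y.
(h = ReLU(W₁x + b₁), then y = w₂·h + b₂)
y = 0

Layer 1 pre-activation: z₁ = [-6, 4]
After ReLU: h = [0, 4]
Layer 2 output: y = 1×0 + 0×4 + 0 = 0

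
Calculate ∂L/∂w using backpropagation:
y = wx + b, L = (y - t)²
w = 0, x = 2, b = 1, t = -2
∂L/∂w = 12

y = wx + b = (0)(2) + 1 = 1
∂L/∂y = 2(y - t) = 2(1 - -2) = 6
∂y/∂w = x = 2
∂L/∂w = ∂L/∂y · ∂y/∂w = 6 × 2 = 12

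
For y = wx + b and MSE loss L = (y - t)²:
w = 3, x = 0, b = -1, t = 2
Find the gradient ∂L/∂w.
∂L/∂w = 0

y = wx + b = (3)(0) + -1 = -1
∂L/∂y = 2(y - t) = 2(-1 - 2) = -6
∂y/∂w = x = 0
∂L/∂w = ∂L/∂y · ∂y/∂w = -6 × 0 = 0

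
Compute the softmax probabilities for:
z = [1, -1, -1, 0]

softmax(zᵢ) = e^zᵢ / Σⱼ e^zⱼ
p = [0.6103, 0.0826, 0.0826, 0.2245]

exp(z) = [2.718, 0.3679, 0.3679, 1]
Sum = 4.454
p = [0.6103, 0.0826, 0.0826, 0.2245]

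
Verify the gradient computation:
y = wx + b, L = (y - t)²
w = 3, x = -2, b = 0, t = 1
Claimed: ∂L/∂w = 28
Correct

y = (3)(-2) + 0 = -6
∂L/∂y = 2(y - t) = 2(-6 - 1) = -14
∂y/∂w = x = -2
∂L/∂w = -14 × -2 = 28

Claimed value: 28
Correct: The correct gradient is 28.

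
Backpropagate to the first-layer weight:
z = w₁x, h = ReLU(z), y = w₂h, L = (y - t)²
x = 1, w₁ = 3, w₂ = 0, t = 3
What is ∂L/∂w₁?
∂L/∂w₁ = 0

Forward pass:
z = w₁x = 3×1 = 3
h = ReLU(3) = 3
y = w₂h = 0×3 = 0

Backward pass:
∂L/∂y = 2(y - t) = 2(0 - 3) = -6
∂y/∂h = w₂ = 0
∂h/∂z = 1 (ReLU derivative)
∂z/∂w₁ = x = 1

∂L/∂w₁ = -6 × 0 × 1 × 1 = 0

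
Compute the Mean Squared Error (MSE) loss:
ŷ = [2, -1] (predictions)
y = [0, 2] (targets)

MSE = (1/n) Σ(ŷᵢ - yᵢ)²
MSE = 6.5

MSE = (1/2)((2-0)² + (-1-2)²) = (1/2)(4 + 9) = 6.5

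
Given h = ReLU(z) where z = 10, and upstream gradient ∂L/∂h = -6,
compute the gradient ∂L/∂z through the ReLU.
∂L/∂z = -6

h = ReLU(10) = 10
Since z > 0: ∂h/∂z = 1
∂L/∂z = ∂L/∂h · ∂h/∂z = -6 × 1 = -6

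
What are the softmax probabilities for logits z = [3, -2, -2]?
p = [0.9867, 0.0066, 0.0066]

exp(z) = [20.09, 0.1353, 0.1353]
Sum = 20.36
p = [0.9867, 0.0066, 0.0066]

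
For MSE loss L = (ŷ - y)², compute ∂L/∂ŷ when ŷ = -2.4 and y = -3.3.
∂L/∂ŷ = 1.8

∂L/∂ŷ = 2(ŷ - y) = 2(-2.4 - -3.3) = 2(0.9) = 1.8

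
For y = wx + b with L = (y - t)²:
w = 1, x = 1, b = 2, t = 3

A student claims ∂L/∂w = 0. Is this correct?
Correct

y = (1)(1) + 2 = 3
∂L/∂y = 2(y - t) = 2(3 - 3) = 0
∂y/∂w = x = 1
∂L/∂w = 0 × 1 = 0

Claimed value: 0
Correct: The correct gradient is 0.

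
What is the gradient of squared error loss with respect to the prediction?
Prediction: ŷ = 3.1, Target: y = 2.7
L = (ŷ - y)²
∂L/∂ŷ = 0.8

∂L/∂ŷ = 2(ŷ - y) = 2(3.1 - 2.7) = 2(0.4) = 0.8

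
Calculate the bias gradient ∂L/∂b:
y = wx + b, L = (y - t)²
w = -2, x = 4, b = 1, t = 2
∂L/∂b = -18

y = wx + b = (-2)(4) + 1 = -7
∂L/∂y = 2(y - t) = 2(-7 - 2) = -18
∂y/∂b = 1
∂L/∂b = ∂L/∂y · ∂y/∂b = -18 × 1 = -18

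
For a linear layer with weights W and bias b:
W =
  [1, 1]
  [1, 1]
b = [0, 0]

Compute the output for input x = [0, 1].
y = [1, 1]

Wx = [1×0 + 1×1, 1×0 + 1×1]
   = [1, 1]
y = Wx + b = [1 + 0, 1 + 0] = [1, 1]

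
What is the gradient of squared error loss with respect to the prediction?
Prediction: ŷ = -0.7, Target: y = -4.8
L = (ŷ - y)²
∂L/∂ŷ = 8.2

∂L/∂ŷ = 2(ŷ - y) = 2(-0.7 - -4.8) = 2(4.1) = 8.2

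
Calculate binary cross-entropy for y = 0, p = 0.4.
L = 0.5108

L = -0·log(0.4) - 1·log(0.6) = -log(0.6) = 0.5108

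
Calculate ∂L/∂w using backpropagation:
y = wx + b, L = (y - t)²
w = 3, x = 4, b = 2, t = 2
∂L/∂w = 96

y = wx + b = (3)(4) + 2 = 14
∂L/∂y = 2(y - t) = 2(14 - 2) = 24
∂y/∂w = x = 4
∂L/∂w = ∂L/∂y · ∂y/∂w = 24 × 4 = 96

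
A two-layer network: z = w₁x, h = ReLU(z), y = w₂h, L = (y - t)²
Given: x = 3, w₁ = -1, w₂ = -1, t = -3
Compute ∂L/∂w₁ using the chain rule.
∂L/∂w₁ = 0

Forward pass:
z = w₁x = -1×3 = -3
h = ReLU(-3) = 0
y = w₂h = -1×0 = 0

Backward pass:
∂L/∂y = 2(y - t) = 2(0 - -3) = 6
∂y/∂h = w₂ = -1
∂h/∂z = 0 (ReLU derivative)
∂z/∂w₁ = x = 3

∂L/∂w₁ = 6 × -1 × 0 × 3 = 0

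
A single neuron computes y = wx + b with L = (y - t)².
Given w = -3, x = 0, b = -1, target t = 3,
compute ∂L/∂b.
∂L/∂b = -8

y = wx + b = (-3)(0) + -1 = -1
∂L/∂y = 2(y - t) = 2(-1 - 3) = -8
∂y/∂b = 1
∂L/∂b = ∂L/∂y · ∂y/∂b = -8 × 1 = -8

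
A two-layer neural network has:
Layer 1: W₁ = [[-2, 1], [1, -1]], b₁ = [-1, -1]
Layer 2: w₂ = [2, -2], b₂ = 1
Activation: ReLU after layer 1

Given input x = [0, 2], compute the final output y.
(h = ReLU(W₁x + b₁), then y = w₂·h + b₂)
y = 3

Layer 1 pre-activation: z₁ = [1, -3]
After ReLU: h = [1, 0]
Layer 2 output: y = 2×1 + -2×0 + 1 = 3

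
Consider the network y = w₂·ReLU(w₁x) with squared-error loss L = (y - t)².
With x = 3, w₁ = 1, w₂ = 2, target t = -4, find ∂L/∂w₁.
∂L/∂w₁ = 120

Forward pass:
z = w₁x = 1×3 = 3
h = ReLU(3) = 3
y = w₂h = 2×3 = 6

Backward pass:
∂L/∂y = 2(y - t) = 2(6 - -4) = 20
∂y/∂h = w₂ = 2
∂h/∂z = 1 (ReLU derivative)
∂z/∂w₁ = x = 3

∂L/∂w₁ = 20 × 2 × 1 × 3 = 120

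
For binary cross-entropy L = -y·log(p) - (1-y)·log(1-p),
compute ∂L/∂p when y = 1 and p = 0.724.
∂L/∂p = -1.381

∂L/∂p = -y/p + (1-y)/(1-p) = -1/0.724 + 0 = -1.381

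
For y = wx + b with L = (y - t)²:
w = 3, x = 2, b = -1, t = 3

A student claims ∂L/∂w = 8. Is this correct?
Correct

y = (3)(2) + -1 = 5
∂L/∂y = 2(y - t) = 2(5 - 3) = 4
∂y/∂w = x = 2
∂L/∂w = 4 × 2 = 8

Claimed value: 8
Correct: The correct gradient is 8.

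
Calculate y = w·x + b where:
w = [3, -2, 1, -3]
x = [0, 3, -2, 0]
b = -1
y = -9

y = (3)(0) + (-2)(3) + (1)(-2) + (-3)(0) + -1 = -9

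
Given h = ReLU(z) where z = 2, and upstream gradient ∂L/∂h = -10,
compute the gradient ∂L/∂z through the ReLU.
∂L/∂z = -10

h = ReLU(2) = 2
Since z > 0: ∂h/∂z = 1
∂L/∂z = ∂L/∂h · ∂h/∂z = -10 × 1 = -10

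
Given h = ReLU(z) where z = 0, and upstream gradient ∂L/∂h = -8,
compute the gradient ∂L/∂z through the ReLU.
∂L/∂z = 0

h = ReLU(0) = 0
At z = 0: ∂h/∂z = 0 (by convention)
∂L/∂z = ∂L/∂h · ∂h/∂z = -8 × 0 = 0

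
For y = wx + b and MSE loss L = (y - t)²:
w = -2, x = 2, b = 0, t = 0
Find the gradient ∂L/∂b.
∂L/∂b = -8

y = wx + b = (-2)(2) + 0 = -4
∂L/∂y = 2(y - t) = 2(-4 - 0) = -8
∂y/∂b = 1
∂L/∂b = ∂L/∂y · ∂y/∂b = -8 × 1 = -8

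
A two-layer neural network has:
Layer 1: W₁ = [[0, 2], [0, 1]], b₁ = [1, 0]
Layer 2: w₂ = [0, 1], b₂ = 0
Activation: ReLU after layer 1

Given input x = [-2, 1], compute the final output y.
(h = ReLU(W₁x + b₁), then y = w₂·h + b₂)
y = 1

Layer 1 pre-activation: z₁ = [3, 1]
After ReLU: h = [3, 1]
Layer 2 output: y = 0×3 + 1×1 + 0 = 1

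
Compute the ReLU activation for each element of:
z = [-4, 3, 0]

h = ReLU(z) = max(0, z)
h = [0, 3, 0]

ReLU applied element-wise: max(0,-4)=0, max(0,3)=3, max(0,0)=0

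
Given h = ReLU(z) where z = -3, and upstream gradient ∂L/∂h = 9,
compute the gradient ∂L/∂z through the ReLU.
∂L/∂z = 0

h = ReLU(-3) = 0
Since z < 0: ∂h/∂z = 0
∂L/∂z = ∂L/∂h · ∂h/∂z = 9 × 0 = 0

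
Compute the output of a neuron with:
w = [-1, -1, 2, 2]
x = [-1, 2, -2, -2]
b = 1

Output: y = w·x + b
y = -8

y = (-1)(-1) + (-1)(2) + (2)(-2) + (2)(-2) + 1 = -8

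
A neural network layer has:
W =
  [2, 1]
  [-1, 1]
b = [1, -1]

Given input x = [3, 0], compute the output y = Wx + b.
y = [7, -4]

Wx = [2×3 + 1×0, -1×3 + 1×0]
   = [6, -3]
y = Wx + b = [6 + 1, -3 + -1] = [7, -4]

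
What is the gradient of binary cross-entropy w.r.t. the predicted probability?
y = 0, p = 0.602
∂L/∂p = 2.513

∂L/∂p = -y/p + (1-y)/(1-p) = 0 + 1/0.398 = 2.513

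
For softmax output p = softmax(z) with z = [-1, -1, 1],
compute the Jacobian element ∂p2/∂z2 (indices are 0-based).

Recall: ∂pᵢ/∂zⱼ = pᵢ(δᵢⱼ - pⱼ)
∂p2/∂z2 = 0.1676

p = softmax(z) = [0.1065, 0.1065, 0.787]
p2 = 0.787

∂p2/∂z2 = p2(1 - p2) = 0.787 × (1 - 0.787) = 0.1676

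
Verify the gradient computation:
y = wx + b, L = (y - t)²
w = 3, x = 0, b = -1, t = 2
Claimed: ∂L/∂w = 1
Incorrect

y = (3)(0) + -1 = -1
∂L/∂y = 2(y - t) = 2(-1 - 2) = -6
∂y/∂w = x = 0
∂L/∂w = -6 × 0 = 0

Claimed value: 1
Incorrect: The correct gradient is 0.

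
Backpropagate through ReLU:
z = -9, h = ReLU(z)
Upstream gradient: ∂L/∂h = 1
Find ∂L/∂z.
∂L/∂z = 0

h = ReLU(-9) = 0
Since z < 0: ∂h/∂z = 0
∂L/∂z = ∂L/∂h · ∂h/∂z = 1 × 0 = 0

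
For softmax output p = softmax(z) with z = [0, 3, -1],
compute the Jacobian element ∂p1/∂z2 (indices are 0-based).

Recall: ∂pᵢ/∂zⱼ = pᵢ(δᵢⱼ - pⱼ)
∂p1/∂z2 = -0.01605

p = softmax(z) = [0.04661, 0.9362, 0.01715]
p1 = 0.9362, p2 = 0.01715

∂p1/∂z2 = -p1 × p2 = -0.9362 × 0.01715 = -0.01605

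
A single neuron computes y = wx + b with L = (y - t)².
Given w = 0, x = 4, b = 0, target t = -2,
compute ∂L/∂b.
∂L/∂b = 4

y = wx + b = (0)(4) + 0 = 0
∂L/∂y = 2(y - t) = 2(0 - -2) = 4
∂y/∂b = 1
∂L/∂b = ∂L/∂y · ∂y/∂b = 4 × 1 = 4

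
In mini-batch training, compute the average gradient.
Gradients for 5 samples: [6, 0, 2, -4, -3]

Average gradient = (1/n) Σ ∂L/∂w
Average gradient = 0.2

Average = (1/5)(6 + 0 + 2 + -4 + -3) = 1/5 = 0.2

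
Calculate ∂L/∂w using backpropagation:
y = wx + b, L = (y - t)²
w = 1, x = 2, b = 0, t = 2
∂L/∂w = 0

y = wx + b = (1)(2) + 0 = 2
∂L/∂y = 2(y - t) = 2(2 - 2) = 0
∂y/∂w = x = 2
∂L/∂w = ∂L/∂y · ∂y/∂w = 0 × 2 = 0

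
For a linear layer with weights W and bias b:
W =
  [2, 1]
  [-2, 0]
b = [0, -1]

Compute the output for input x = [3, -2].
y = [4, -7]

Wx = [2×3 + 1×-2, -2×3 + 0×-2]
   = [4, -6]
y = Wx + b = [4 + 0, -6 + -1] = [4, -7]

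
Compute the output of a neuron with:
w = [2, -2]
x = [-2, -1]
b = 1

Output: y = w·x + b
y = -1

y = (2)(-2) + (-2)(-1) + 1 = -1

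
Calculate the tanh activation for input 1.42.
0.8896

tanh(1.42) = (e^(1.42) - e^(-1.42))/(e^(1.42) + e^(-1.42)) = 0.8896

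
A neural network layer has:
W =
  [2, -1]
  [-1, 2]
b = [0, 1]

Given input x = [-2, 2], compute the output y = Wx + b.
y = [-6, 7]

Wx = [2×-2 + -1×2, -1×-2 + 2×2]
   = [-6, 6]
y = Wx + b = [-6 + 0, 6 + 1] = [-6, 7]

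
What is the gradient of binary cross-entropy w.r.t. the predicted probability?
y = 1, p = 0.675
∂L/∂p = -1.481

∂L/∂p = -y/p + (1-y)/(1-p) = -1/0.675 + 0 = -1.481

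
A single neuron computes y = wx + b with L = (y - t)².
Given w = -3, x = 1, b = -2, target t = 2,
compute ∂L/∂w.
∂L/∂w = -14

y = wx + b = (-3)(1) + -2 = -5
∂L/∂y = 2(y - t) = 2(-5 - 2) = -14
∂y/∂w = x = 1
∂L/∂w = ∂L/∂y · ∂y/∂w = -14 × 1 = -14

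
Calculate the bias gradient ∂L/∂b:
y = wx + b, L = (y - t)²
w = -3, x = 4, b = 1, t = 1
∂L/∂b = -24

y = wx + b = (-3)(4) + 1 = -11
∂L/∂y = 2(y - t) = 2(-11 - 1) = -24
∂y/∂b = 1
∂L/∂b = ∂L/∂y · ∂y/∂b = -24 × 1 = -24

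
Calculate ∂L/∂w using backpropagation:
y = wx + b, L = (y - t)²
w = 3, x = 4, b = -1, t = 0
∂L/∂w = 88

y = wx + b = (3)(4) + -1 = 11
∂L/∂y = 2(y - t) = 2(11 - 0) = 22
∂y/∂w = x = 4
∂L/∂w = ∂L/∂y · ∂y/∂w = 22 × 4 = 88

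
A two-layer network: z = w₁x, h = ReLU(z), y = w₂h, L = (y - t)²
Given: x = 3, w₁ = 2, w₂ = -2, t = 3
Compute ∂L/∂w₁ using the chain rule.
∂L/∂w₁ = 180

Forward pass:
z = w₁x = 2×3 = 6
h = ReLU(6) = 6
y = w₂h = -2×6 = -12

Backward pass:
∂L/∂y = 2(y - t) = 2(-12 - 3) = -30
∂y/∂h = w₂ = -2
∂h/∂z = 1 (ReLU derivative)
∂z/∂w₁ = x = 3

∂L/∂w₁ = -30 × -2 × 1 × 3 = 180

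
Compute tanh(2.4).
0.9837

tanh(2.4) = (e^(2.4) - e^(-2.4))/(e^(2.4) + e^(-2.4)) = 0.9837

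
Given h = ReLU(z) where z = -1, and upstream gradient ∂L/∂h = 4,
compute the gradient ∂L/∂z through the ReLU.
∂L/∂z = 0

h = ReLU(-1) = 0
Since z < 0: ∂h/∂z = 0
∂L/∂z = ∂L/∂h · ∂h/∂z = 4 × 0 = 0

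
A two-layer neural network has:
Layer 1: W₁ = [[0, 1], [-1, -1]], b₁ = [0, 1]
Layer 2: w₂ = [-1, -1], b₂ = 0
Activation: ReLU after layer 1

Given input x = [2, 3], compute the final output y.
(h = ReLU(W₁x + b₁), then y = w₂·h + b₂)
y = -3

Layer 1 pre-activation: z₁ = [3, -4]
After ReLU: h = [3, 0]
Layer 2 output: y = -1×3 + -1×0 + 0 = -3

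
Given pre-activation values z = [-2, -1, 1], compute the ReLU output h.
h = [0, 0, 1]

ReLU applied element-wise: max(0,-2)=0, max(0,-1)=0, max(0,1)=1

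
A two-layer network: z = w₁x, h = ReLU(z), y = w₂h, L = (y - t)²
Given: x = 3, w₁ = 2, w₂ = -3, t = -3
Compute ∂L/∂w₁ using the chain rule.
∂L/∂w₁ = 270

Forward pass:
z = w₁x = 2×3 = 6
h = ReLU(6) = 6
y = w₂h = -3×6 = -18

Backward pass:
∂L/∂y = 2(y - t) = 2(-18 - -3) = -30
∂y/∂h = w₂ = -3
∂h/∂z = 1 (ReLU derivative)
∂z/∂w₁ = x = 3

∂L/∂w₁ = -30 × -3 × 1 × 3 = 270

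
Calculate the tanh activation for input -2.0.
-0.964

tanh(-2.0) = (e^(-2.0) - e^(2.0))/(e^(-2.0) + e^(2.0)) = -0.964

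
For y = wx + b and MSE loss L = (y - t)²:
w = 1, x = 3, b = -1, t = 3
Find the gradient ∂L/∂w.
∂L/∂w = -6

y = wx + b = (1)(3) + -1 = 2
∂L/∂y = 2(y - t) = 2(2 - 3) = -2
∂y/∂w = x = 3
∂L/∂w = ∂L/∂y · ∂y/∂w = -2 × 3 = -6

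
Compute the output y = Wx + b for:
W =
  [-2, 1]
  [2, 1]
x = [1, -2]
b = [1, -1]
y = [-3, -1]

Wx = [-2×1 + 1×-2, 2×1 + 1×-2]
   = [-4, 0]
y = Wx + b = [-4 + 1, 0 + -1] = [-3, -1]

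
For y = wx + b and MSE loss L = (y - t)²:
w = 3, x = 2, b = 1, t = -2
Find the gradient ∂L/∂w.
∂L/∂w = 36

y = wx + b = (3)(2) + 1 = 7
∂L/∂y = 2(y - t) = 2(7 - -2) = 18
∂y/∂w = x = 2
∂L/∂w = ∂L/∂y · ∂y/∂w = 18 × 2 = 36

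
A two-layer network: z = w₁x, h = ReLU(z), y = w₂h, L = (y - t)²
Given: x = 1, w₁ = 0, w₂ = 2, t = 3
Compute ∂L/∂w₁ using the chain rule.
∂L/∂w₁ = 0

Forward pass:
z = w₁x = 0×1 = 0
h = ReLU(0) = 0
y = w₂h = 2×0 = 0

Backward pass:
∂L/∂y = 2(y - t) = 2(0 - 3) = -6
∂y/∂h = w₂ = 2
∂h/∂z = 0 (ReLU derivative)
∂z/∂w₁ = x = 1

∂L/∂w₁ = -6 × 2 × 0 × 1 = 0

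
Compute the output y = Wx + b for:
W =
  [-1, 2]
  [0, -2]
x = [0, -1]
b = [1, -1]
y = [-1, 1]

Wx = [-1×0 + 2×-1, 0×0 + -2×-1]
   = [-2, 2]
y = Wx + b = [-2 + 1, 2 + -1] = [-1, 1]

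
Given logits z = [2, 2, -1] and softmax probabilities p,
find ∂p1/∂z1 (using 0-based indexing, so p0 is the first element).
∂p1/∂z1 = 0.2499

p = softmax(z) = [0.4879, 0.4879, 0.02429]
p1 = 0.4879

∂p1/∂z1 = p1(1 - p1) = 0.4879 × (1 - 0.4879) = 0.2499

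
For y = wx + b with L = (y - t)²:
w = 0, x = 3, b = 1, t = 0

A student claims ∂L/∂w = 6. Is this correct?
Correct

y = (0)(3) + 1 = 1
∂L/∂y = 2(y - t) = 2(1 - 0) = 2
∂y/∂w = x = 3
∂L/∂w = 2 × 3 = 6

Claimed value: 6
Correct: The correct gradient is 6.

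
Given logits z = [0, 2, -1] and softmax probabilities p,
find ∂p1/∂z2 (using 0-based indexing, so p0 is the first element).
∂p1/∂z2 = -0.03545

p = softmax(z) = [0.1142, 0.8438, 0.04201]
p1 = 0.8438, p2 = 0.04201

∂p1/∂z2 = -p1 × p2 = -0.8438 × 0.04201 = -0.03545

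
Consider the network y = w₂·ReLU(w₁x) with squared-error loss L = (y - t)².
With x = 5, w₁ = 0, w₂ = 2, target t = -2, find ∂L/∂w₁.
∂L/∂w₁ = 0

Forward pass:
z = w₁x = 0×5 = 0
h = ReLU(0) = 0
y = w₂h = 2×0 = 0

Backward pass:
∂L/∂y = 2(y - t) = 2(0 - -2) = 4
∂y/∂h = w₂ = 2
∂h/∂z = 0 (ReLU derivative)
∂z/∂w₁ = x = 5

∂L/∂w₁ = 4 × 2 × 0 × 5 = 0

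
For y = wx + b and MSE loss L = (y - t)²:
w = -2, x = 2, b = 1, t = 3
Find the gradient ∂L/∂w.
∂L/∂w = -24

y = wx + b = (-2)(2) + 1 = -3
∂L/∂y = 2(y - t) = 2(-3 - 3) = -12
∂y/∂w = x = 2
∂L/∂w = ∂L/∂y · ∂y/∂w = -12 × 2 = -24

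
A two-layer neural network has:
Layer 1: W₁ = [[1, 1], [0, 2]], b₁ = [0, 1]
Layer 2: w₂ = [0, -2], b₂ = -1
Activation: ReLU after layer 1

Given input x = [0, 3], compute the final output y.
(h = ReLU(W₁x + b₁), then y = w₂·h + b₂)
y = -15

Layer 1 pre-activation: z₁ = [3, 7]
After ReLU: h = [3, 7]
Layer 2 output: y = 0×3 + -2×7 + -1 = -15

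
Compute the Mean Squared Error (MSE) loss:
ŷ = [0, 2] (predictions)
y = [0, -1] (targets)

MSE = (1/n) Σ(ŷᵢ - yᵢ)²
MSE = 4.5

MSE = (1/2)((0-0)² + (2--1)²) = (1/2)(0 + 9) = 4.5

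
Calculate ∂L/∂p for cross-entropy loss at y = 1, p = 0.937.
∂L/∂p = -1.067

∂L/∂p = -y/p + (1-y)/(1-p) = -1/0.937 + 0 = -1.067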